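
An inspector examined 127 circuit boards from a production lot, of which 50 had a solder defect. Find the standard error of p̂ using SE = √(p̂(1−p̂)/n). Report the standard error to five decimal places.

SE = 0.04335

p̂ = 50/127 = 0.39370.
p̂(1−p̂) = 0.39370·0.60630 = 0.238700.
Dividing by n and taking the root: √0.001879528 = 0.04335.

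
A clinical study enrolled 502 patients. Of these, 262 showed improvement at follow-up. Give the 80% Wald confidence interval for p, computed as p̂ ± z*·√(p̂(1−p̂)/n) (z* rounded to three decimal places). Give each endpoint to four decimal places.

The sample proportion is 262/502 = 0.52191.
SE(p̂) = √(0.52191·0.47809/502) = 0.022295.
For 80% confidence, z* = 1.282.
Margin = 1.282·0.022295 = 0.02858.
Interval: 0.52191 ± 0.02858 → (0.4933, 0.5505).

(0.4933, 0.5505)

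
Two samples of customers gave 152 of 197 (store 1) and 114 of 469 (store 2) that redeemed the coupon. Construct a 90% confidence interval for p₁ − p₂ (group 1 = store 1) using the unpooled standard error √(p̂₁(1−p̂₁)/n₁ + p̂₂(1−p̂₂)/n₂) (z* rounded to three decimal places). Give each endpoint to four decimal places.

p̂₁ = 152/197 = 0.77157, p̂₂ = 114/469 = 0.24307; p̂₁ − p̂₂ = 0.52850.
Unpooled SE = √(p̂₁(1−p̂₁)/n₁ + p̂₂(1−p̂₂)/n₂) = √(0.000894659 + 0.000392297) = 0.035874.
z* = 1.645 at the 90% level. Margin of error = 0.05901.
So the interval runs from 0.4695 to 0.5875.

(0.4695, 0.5875)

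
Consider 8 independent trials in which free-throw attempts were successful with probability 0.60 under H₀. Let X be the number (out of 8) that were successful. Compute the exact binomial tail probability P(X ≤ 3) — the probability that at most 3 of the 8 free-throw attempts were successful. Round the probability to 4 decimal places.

X is binomial with n = 8 and p = 0.60.
P(X ≤ 3) = C(8,0)·0.60^0·0.40^8 + C(8,1)·0.60^1·0.40^7 + C(8,2)·0.60^2·0.40^6 + C(8,3)·0.60^3·0.40^5.
= 0.000655 + 0.007864 + 0.041288 + 0.123863 = 0.1737.

P = 0.1737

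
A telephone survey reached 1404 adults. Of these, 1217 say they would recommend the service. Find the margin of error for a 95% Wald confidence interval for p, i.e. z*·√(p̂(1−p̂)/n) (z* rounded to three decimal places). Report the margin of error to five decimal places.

ME = 0.01777

The sample proportion is 1217/1404 = 0.86681.
SE = √(p̂(1−p̂)/n) = √(0.115451/1404) = 0.009068.
z* = 1.960 at the 95% level.
So ME = 0.01777.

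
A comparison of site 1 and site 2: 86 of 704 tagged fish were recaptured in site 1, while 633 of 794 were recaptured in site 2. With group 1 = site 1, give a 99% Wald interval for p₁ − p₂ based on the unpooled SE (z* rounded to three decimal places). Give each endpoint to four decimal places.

(-0.7237, -0.6265)

p̂₁ = 0.12216, p̂₂ = 0.79723, so the observed difference is -0.67507.
SE = √(0.000152324 + 0.000203595) = √0.000355919 = 0.018866.
The 99% critical value is z* = 2.576. Margin of error = 0.04860.
CI: -0.67507 ± 0.04860 = (-0.7237, -0.6265).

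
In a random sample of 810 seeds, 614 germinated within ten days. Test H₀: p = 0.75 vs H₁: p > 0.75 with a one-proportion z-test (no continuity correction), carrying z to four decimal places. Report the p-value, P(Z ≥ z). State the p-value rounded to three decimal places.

p-value = 0.299

The sample proportion is 614/810 = 0.75802.
Null standard error: √(0.75·0.25/810) = √0.000231481 = 0.015215.
z = (p̂ − p₀)/SE = (614/810 − 0.75)/0.015215 ≈ 0.5274.
From the standard normal, P(Z ≥ z) = 0.299.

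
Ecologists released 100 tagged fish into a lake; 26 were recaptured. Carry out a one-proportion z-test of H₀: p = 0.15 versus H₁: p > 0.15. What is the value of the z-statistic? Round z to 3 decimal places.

z = 3.081

The sample proportion is 26/100 = 0.26000.
Null standard error: √(0.15·0.85/100) = √0.001275000 = 0.035707.
z = (0.26000 − 0.15)/0.035707 = 0.11000/0.035707 = 3.081.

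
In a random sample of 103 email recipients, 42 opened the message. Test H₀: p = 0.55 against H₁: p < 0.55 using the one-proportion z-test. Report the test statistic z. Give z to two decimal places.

The sample proportion is 42/103 = 0.40777.
Null standard error: √(0.55·0.45/103) = √0.002402913 = 0.049020.
z = (p̂ − p₀)/SE = (0.40777 − 0.55)/0.049020 = -2.90.

z = -2.90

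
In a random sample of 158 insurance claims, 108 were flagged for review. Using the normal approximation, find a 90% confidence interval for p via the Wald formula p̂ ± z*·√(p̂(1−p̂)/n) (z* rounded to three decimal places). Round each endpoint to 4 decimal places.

p̂ = 108/158 = 0.68354.
Standard error of p̂: √(0.216311/158) = √0.001369060 = 0.037001.
z* = 1.645 at the 90% level.
Margin of error: 1.645 × 0.037001 = 0.06087.
CI: 0.68354 ± 0.06087 = (0.6227, 0.7444).

(0.6227, 0.7444)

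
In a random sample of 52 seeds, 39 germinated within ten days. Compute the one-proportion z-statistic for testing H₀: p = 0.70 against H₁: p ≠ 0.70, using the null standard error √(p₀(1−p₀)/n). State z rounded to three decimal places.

z = 0.787

Sample proportion p̂ = 39/52 = 0.75000.
Under H₀, SE = √(p₀(1−p₀)/n) = √(0.70·0.30/52) = √0.004038462 = 0.063549.
z = (p̂ − p₀)/SE = (0.75000 − 0.70)/0.063549 = 0.787.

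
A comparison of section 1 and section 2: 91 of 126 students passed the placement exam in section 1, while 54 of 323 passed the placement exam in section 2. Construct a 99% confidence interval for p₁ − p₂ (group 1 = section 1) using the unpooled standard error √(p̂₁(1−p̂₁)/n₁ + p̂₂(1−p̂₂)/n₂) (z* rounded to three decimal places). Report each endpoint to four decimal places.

p̂₁ = 91/126 = 0.72222, p̂₂ = 54/323 = 0.16718; p̂₁ − p̂₂ = 0.55504.
Unpooled SE = √(p̂₁(1−p̂₁)/n₁ + p̂₂(1−p̂₂)/n₂) = √(0.001592201 + 0.000431061) = 0.044981.
For 99% confidence, z* = 2.576. Margin = 2.576·0.044981 = 0.11587.
Interval: 0.55504 ± 0.11587 → (0.4392, 0.6709).

(0.4392, 0.6709)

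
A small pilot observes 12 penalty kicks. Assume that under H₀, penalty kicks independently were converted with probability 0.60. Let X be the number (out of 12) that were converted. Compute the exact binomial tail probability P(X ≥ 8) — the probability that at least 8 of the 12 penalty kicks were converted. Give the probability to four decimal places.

X ~ Binomial(n=12, p=0.60).
P(X ≥ 8) = Σ_{j=8}^{12} C(12,j)·0.60^j·0.40^{12−j}.
= 0.212841 + 0.141894 + 0.063852 + 0.017414 + 0.002177 = 0.4382.

P = 0.4382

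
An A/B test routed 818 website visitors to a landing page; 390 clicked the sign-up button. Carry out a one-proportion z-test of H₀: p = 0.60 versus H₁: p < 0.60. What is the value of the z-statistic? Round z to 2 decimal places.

With x = 390 successes in n = 818, p̂ = 0.47677.
Under H₀, SE = √(p₀(1−p₀)/n) = √(0.60·0.40/818) = √0.000293399 = 0.017129.
z = (p̂ − p₀)/SE = (0.47677 − 0.60)/0.017129 = -7.19.

z = -7.19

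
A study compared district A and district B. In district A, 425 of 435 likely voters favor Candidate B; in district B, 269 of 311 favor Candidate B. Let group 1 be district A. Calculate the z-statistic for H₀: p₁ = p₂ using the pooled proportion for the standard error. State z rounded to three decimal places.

z = 5.926

Sample proportions: p̂₁ = 425/435 = 0.97701 and p̂₂ = 269/311 = 0.86495.
Pooling: p̂ = 694/746 = 0.93029.
SE = √[p̂(1−p̂)(1/n₁+1/n₂)] = √[0.93029·0.06971·(1/435+1/311)] ≈ 0.018910.
z = 0.11206/0.018910 = 5.926.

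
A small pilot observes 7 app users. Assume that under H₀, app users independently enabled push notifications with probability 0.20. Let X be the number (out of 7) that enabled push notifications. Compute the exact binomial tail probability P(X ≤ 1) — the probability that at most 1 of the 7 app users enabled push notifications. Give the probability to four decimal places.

X ~ Binomial(n=7, p=0.20).
P(X ≤ 1) = C(7,0)·0.20^0·0.80^7 + C(7,1)·0.20^1·0.80^6.
= 0.209715 + 0.367002 = 0.5767.

P = 0.5767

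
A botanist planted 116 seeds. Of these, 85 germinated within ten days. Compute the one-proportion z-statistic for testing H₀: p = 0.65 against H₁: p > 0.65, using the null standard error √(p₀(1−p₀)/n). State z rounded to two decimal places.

z = 1.87

Sample proportion p̂ = 85/116 = 0.73276.
Null standard error: √(0.65·0.35/116) = √0.001961207 = 0.044286.
z = (p̂ − p₀)/SE = (0.73276 − 0.65)/0.044286 = 1.87.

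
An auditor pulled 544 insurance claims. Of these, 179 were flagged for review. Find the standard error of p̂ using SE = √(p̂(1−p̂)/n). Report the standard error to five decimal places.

SE = 0.02015

Sample proportion p̂ = 179/544 = 0.32904.
p̂(1−p̂) = 0.220773.
SE = √(0.220773/544) = 0.02015.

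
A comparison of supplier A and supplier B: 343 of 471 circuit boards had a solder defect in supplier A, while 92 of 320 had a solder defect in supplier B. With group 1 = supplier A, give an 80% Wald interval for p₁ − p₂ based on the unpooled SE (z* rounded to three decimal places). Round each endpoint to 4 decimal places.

(0.3990, 0.4825)

p̂₁ = 343/471 = 0.72824, p̂₂ = 92/320 = 0.28750; p̂₁ − p̂₂ = 0.44074.
SE = √(0.000420186 + 0.000640137) = √0.001060323 = 0.032563.
z* = 1.282 at the 80% level. Margin = 1.282·0.032563 = 0.04175.
CI: 0.44074 ± 0.04175 = (0.3990, 0.4825).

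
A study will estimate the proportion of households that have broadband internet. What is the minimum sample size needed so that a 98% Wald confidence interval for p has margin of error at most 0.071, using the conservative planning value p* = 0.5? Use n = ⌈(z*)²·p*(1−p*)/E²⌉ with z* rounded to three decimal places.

The 98% critical value is z* = 2.326.
p*(1−p*) = 0.50·0.50 = 0.2500.
Required n before rounding: 5.410276 × 0.2500 / 0.071² = 268.314.
Rounding up, n = 269.

n = 269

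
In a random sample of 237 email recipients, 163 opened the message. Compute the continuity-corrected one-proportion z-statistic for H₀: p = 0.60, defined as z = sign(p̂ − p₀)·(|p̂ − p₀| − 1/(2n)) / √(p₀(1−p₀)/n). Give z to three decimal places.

z = 2.692

The sample proportion is 163/237 = 0.68776. p̂ − p₀ = 0.087764.
1/(2n) = 0.002110.
Corrected numerator: |0.087764| − 0.002110 = 0.085654.
Under H₀, SE = √(p₀(1−p₀)/n) = √(0.60·0.40/237) = √0.001012658 = 0.031822.
z = (+)0.085654/0.031822 = 2.692.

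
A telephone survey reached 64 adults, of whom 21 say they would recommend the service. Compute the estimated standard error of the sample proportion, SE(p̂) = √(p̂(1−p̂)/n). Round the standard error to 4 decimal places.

SE = 0.0587

The sample proportion is 21/64 = 0.32812.
p̂(1−p̂) = 0.32812·0.67188 = 0.220457.
Dividing by n and taking the root: √0.003444641 = 0.0587.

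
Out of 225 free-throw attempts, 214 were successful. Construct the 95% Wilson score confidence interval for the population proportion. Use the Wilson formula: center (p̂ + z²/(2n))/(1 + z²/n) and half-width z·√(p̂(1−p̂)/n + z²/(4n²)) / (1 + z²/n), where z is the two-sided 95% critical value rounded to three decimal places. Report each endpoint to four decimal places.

p̂ = 214/225 = 0.95111; z = 1.960, so z² = 3.841600.
Denominator 1 + z²/n = 1 + 3.841600/225 = 1.017074.
Adjusted center: (0.95111 + z²/(2n))/1.017074 = 0.94354.
Radicand: p̂(1−p̂)/n + z²/(4n²) = 0.000206661 + 0.000018971 = 0.000225632.
Half-width = z·√(radicand)/denom = 1.960·0.015021/1.017074 = 0.02895.
Interval: 0.94354 ± 0.02895 → (0.9146, 0.9725).

(0.9146, 0.9725)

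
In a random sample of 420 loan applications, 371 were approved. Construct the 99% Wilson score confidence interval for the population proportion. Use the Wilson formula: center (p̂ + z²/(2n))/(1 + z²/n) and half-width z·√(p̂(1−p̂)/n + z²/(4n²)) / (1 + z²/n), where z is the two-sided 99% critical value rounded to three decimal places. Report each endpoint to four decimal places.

Here p̂ = 371/420 = 0.88333 and z = 2.576 (z² = 6.635776).
1 + z²/n = 1.015799.
Center = (0.88333 + 0.007900)/1.015799 = 0.87737.
Radicand: p̂(1−p̂)/n + z²/(4n²) = 0.000245370 + 0.000009404 = 0.000254774.
Half-width = 2.576·√0.000254774/1.015799 = 0.04048.
Interval: 0.87737 ± 0.04048 → (0.8369, 0.9178).

(0.8369, 0.9178)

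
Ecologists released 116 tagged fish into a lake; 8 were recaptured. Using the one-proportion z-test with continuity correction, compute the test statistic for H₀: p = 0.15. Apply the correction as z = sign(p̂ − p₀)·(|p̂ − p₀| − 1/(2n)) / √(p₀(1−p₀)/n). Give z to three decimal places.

z = -2.314

p̂ = 8/116 = 0.06897. p̂ − p₀ = -0.081034.
Continuity correction 1/(2n) = 1/232 = 0.004310.
Corrected numerator: |-0.081034| − 0.004310 = 0.076724.
Null standard error: √(0.15·0.85/116) = √0.001099138 = 0.033153.
z = (−)0.076724/0.033153 = -2.314.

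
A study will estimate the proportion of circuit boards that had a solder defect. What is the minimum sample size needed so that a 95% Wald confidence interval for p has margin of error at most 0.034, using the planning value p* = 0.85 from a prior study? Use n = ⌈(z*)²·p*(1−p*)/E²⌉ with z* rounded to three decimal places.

z* = 1.960 at the 95% level.
p*(1−p*) = 0.85·0.15 = 0.1275.
Required n before rounding: 3.841600 × 0.1275 / 0.034² = 423.706.
⌈423.706⌉ = 424.

n = 424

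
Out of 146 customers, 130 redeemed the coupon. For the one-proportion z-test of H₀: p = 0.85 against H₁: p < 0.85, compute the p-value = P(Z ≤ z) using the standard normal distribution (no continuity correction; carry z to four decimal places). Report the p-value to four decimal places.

p-value = 0.9143

Sample proportion p̂ = 130/146 = 0.89041.
Under H₀, SE = √(p₀(1−p₀)/n) = √(0.85·0.15/146) = √0.000873288 = 0.029551.
Test statistic (full precision, shown to 4 dp): z = (130/146 − 0.85)/SE₀ ≈ 1.3675.
p-value = P(Z ≤ z) with z = 1.3675 → 0.9143.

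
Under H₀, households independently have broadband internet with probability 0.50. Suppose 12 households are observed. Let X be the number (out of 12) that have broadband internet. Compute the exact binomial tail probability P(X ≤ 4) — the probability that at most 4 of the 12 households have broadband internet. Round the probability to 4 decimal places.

P = 0.1938

X is binomial with n = 12 and p = 0.50.
P(X ≤ 4) = Σ_{j=0}^{4} C(12,j)·0.50^j·0.50^{12−j}.
= 0.000244 + 0.002930 + 0.016113 + 0.053711 + 0.120850 = 0.1938.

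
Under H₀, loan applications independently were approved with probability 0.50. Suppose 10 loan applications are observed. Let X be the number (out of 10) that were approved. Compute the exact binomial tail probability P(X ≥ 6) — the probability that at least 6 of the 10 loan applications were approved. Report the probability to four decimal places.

X is binomial with n = 10 and p = 0.50.
P(X ≥ 6) = Σ_{j=6}^{10} C(10,j)·0.50^j·0.50^{10−j}.
= 0.205078 + 0.117188 + 0.043945 + 0.009766 + 0.000977 = 0.3770.

P = 0.3770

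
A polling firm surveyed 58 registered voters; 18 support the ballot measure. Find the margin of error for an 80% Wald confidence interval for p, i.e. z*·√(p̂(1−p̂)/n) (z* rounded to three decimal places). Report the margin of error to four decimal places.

p̂ = 18/58 = 0.31034.
Standard error of p̂: √(0.214031/58) = √0.003690188 = 0.060747.
For 80% confidence, z* = 1.282.
Margin of error = z*·SE = 1.282 × 0.060747 = 0.0779.

ME = 0.0779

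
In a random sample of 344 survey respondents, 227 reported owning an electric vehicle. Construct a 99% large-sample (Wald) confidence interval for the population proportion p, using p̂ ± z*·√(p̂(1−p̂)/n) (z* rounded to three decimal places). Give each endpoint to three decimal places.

(0.594, 0.726)

The sample proportion is 227/344 = 0.65988.
Standard error of p̂: √(0.224437/344) = √0.000652434 = 0.025543.
For 99% confidence, z* = 2.576.
Margin of error: 2.576 × 0.025543 = 0.06580.
CI: 0.65988 ± 0.06580 = (0.594, 0.726).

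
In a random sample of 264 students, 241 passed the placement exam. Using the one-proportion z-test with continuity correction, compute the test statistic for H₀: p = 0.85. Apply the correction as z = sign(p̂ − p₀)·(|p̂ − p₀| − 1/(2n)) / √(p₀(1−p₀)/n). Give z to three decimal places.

z = 2.775

The sample proportion is 241/264 = 0.91288. p̂ − p₀ = 0.062879.
Continuity correction 1/(2n) = 1/528 = 0.001894.
Corrected numerator: |0.062879| − 0.001894 = 0.060985.
SE₀ = √(0.85·0.15/264) = 0.021976.
z = +0.060985/0.021976 = 2.775.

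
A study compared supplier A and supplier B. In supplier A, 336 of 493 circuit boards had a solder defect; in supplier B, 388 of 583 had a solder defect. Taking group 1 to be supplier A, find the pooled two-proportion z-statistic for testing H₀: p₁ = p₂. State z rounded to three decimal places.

Sample proportions: p̂₁ = 336/493 = 0.68154 and p̂₂ = 388/583 = 0.66552.
Pooled p̂ = (336+388)/(493+583) = 724/1076 = 0.67286.
SE = √[p̂(1−p̂)(1/n₁+1/n₂)] = √[0.67286·0.32714·(1/493+1/583)] ≈ 0.028706.
z = (p̂₁ − p̂₂)/SE = (0.68154 − 0.66552)/0.028706 = 0.01602/0.028706 = 0.558.

z = 0.558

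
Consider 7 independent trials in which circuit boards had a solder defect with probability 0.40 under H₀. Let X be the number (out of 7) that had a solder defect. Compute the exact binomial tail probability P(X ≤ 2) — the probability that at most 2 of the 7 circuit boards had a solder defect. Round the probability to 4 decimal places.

P = 0.4199

X ~ Binomial(n=7, p=0.40).
P(X ≤ 2) = C(7,0)·0.40^0·0.60^7 + C(7,1)·0.40^1·0.60^6 + C(7,2)·0.40^2·0.60^5.
= 0.027994 + 0.130637 + 0.261274 = 0.4199.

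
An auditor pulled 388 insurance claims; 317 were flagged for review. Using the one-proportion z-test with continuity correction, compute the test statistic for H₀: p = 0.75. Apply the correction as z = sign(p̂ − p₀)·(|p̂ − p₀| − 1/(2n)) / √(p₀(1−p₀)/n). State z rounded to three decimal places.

z = 2.990

The sample proportion is 317/388 = 0.81701. p̂ − p₀ = 0.067010.
1/(2n) = 0.001289.
Corrected numerator: |0.067010| − 0.001289 = 0.065721.
Under H₀, SE = √(p₀(1−p₀)/n) = √(0.75·0.25/388) = √0.000483247 = 0.021983.
z = +0.065721/0.021983 = 2.990.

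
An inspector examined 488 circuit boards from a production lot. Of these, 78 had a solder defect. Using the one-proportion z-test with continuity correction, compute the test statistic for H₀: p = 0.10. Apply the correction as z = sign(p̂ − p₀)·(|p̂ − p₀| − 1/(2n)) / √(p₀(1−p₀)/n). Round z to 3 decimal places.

z = 4.331

Sample proportion p̂ = 78/488 = 0.15984. p̂ − p₀ = 0.059836.
Continuity correction 1/(2n) = 1/976 = 0.001025.
Corrected numerator: |0.059836| − 0.001025 = 0.058811.
Null standard error: √(0.10·0.90/488) = √0.000184426 = 0.013580.
z = (+)0.058811/0.013580 = 4.331.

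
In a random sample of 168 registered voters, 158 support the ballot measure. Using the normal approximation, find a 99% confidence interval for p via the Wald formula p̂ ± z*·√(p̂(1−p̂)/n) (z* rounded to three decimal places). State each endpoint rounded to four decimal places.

Sample proportion p̂ = 158/168 = 0.94048.
SE = √(p̂(1−p̂)/n) = √(0.055981/168) = 0.018254.
z* = 2.576 at the 99% level.
Margin = 2.576·0.018254 = 0.04702.
Interval: 0.94048 ± 0.04702 → (0.8935, 0.9875).

(0.8935, 0.9875)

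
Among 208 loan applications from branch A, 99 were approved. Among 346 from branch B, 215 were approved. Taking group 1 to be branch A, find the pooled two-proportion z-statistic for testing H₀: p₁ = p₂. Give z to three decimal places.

p̂₁ = 99/208 = 0.47596, p̂₂ = 215/346 = 0.62139.
Pooled p̂ = (99+215)/(208+346) = 314/554 = 0.56679.
SE = √[p̂(1−p̂)(1/n₁+1/n₂)] = √[0.56679·0.43321·(1/208+1/346)] ≈ 0.043476.
z = -0.14543/0.043476 = -3.345.

z = -3.345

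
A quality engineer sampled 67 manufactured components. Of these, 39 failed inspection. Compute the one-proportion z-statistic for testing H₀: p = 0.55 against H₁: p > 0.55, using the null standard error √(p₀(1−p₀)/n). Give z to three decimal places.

z = 0.528

p̂ = 39/67 = 0.58209.
Null standard error: √(0.55·0.45/67) = √0.003694030 = 0.060779.
z = (0.58209 − 0.55)/0.060779 = 0.03209/0.060779 = 0.528.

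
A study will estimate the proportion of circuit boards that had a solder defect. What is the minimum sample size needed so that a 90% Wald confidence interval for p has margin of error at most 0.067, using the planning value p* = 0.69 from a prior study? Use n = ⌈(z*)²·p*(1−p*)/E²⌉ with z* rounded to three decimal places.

For 90% confidence, z* = 1.645.
p*(1−p*) = 0.69·0.31 = 0.2139.
(z*)²·p*(1−p*)/E² = 2.706025·0.2139/0.004489 = 128.942.
Rounding up, n = 129.

n = 129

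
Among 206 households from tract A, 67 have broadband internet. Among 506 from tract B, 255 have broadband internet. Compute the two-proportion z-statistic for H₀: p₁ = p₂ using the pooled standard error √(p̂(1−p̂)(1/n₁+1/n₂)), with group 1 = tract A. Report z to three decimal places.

Sample proportions: p̂₁ = 67/206 = 0.32524 and p̂₂ = 255/506 = 0.50395.
Pooling: p̂ = 322/712 = 0.45225.
Pooled SE = √[0.2477197·0.00683065] ≈ 0.041135.
z = -0.17871/0.041135 = -4.344.

z = -4.344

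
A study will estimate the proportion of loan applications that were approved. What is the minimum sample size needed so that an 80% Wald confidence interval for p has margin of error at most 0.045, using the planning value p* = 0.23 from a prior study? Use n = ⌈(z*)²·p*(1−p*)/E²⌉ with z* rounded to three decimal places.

The 80% critical value is z* = 1.282.
p*(1−p*) = 0.1771.
Required n before rounding: 1.643524 × 0.1771 / 0.045² = 143.737.
⌈143.737⌉ = 144.

n = 144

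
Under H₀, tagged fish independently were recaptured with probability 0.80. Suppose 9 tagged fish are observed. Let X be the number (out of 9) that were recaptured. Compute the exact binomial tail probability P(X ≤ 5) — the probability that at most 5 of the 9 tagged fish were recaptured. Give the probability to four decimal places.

X ~ Binomial(n=9, p=0.80).
P(X ≤ 5) = Σ_{j=0}^{5} C(9,j)·0.80^j·0.20^{9−j}.
= 0.000001 + 0.000018 + 0.000295 + 0.002753 + 0.016515 + 0.066060 = 0.0856.

P = 0.0856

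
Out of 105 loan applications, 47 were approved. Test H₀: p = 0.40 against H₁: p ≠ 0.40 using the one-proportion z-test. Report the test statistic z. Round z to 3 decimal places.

z = 0.996

p̂ = 47/105 = 0.44762.
Null standard error: √(0.40·0.60/105) = √0.002285714 = 0.047809.
z = (0.44762 − 0.40)/0.047809 = 0.04762/0.047809 = 0.996.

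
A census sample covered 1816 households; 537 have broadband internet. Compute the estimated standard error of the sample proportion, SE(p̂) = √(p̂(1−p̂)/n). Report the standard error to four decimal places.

SE = 0.0107

The sample proportion is 537/1816 = 0.29570.
p̂(1−p̂) = 0.208262.
SE = √(0.208262/1816) = 0.0107.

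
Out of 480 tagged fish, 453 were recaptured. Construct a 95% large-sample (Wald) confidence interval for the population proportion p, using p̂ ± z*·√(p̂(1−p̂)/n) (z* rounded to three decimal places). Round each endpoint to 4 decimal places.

p̂ = 453/480 = 0.94375.
SE = √(p̂(1−p̂)/n) = √(0.053086/480) = 0.010516.
z* = 1.960 at the 95% level.
Margin of error: 1.960 × 0.010516 = 0.02061.
Interval: 0.94375 ± 0.02061 → (0.9231, 0.9644).

(0.9231, 0.9644)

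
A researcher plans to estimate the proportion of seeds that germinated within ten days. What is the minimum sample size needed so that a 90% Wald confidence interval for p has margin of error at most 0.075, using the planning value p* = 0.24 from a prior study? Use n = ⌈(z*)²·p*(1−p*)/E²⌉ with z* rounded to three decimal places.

z* = 1.645 at the 90% level.
p*(1−p*) = 0.24·0.76 = 0.1824.
(z*)²·p*(1−p*)/E² = 2.706025·0.1824/0.005625 = 87.747.
Rounding up, n = 88.

n = 88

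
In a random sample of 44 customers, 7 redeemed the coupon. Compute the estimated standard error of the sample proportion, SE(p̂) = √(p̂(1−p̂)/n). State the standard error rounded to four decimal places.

The sample proportion is 7/44 = 0.15909.
p̂(1−p̂) = 0.133780.
SE = √(0.133780/44) = √0.003040455 = 0.0551.

SE = 0.0551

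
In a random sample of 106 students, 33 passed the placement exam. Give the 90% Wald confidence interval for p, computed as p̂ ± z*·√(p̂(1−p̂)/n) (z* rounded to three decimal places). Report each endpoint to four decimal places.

(0.2373, 0.3853)

p̂ = 33/106 = 0.31132.
Standard error of p̂: √(0.214400/106) = √0.002022643 = 0.044974.
z* = 1.645 at the 90% level.
Margin = 1.645·0.044974 = 0.07398.
So the interval runs from 0.2373 to 0.3853.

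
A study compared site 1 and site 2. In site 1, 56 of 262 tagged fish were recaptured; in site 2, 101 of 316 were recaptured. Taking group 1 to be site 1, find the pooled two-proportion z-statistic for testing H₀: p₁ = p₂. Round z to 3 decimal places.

p̂₁ = 56/262 = 0.21374, p̂₂ = 101/316 = 0.31962.
Pooled p̂ = (56+101)/(262+316) = 157/578 = 0.27163.
SE = √[p̂(1−p̂)(1/n₁+1/n₂)] = √[0.27163·0.72837·(1/262+1/316)] ≈ 0.037165.
z = -0.10588/0.037165 = -2.849.

z = -2.849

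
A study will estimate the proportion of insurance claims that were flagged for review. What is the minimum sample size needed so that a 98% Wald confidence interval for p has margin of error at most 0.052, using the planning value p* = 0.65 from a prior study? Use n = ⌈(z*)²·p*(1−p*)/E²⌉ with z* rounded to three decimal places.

n = 456

For 98% confidence, z* = 2.326.
p*(1−p*) = 0.65·0.35 = 0.2275.
(z*)²·p*(1−p*)/E² = 5.410276·0.2275/0.002704 = 455.191.
Rounding up, n = 456.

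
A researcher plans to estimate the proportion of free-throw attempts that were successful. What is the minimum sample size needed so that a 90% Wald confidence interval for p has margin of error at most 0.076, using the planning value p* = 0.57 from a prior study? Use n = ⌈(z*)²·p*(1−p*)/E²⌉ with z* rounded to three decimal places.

The 90% critical value is z* = 1.645.
p*(1−p*) = 0.57·0.43 = 0.2451.
(z*)²·p*(1−p*)/E² = 2.706025·0.2451/0.005776 = 114.828.
⌈114.828⌉ = 115.

n = 115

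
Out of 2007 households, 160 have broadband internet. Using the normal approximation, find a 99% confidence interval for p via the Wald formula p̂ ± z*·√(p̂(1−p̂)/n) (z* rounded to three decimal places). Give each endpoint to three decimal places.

(0.064, 0.095)

p̂ = 160/2007 = 0.07972.
SE = √(p̂(1−p̂)/n) = √(0.073366/2007) = 0.006046.
The 99% critical value is z* = 2.576.
Margin of error: 2.576 × 0.006046 = 0.01557.
So the interval runs from 0.064 to 0.095.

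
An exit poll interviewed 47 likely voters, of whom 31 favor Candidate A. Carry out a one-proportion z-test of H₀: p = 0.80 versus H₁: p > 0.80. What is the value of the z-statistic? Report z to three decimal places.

z = -2.407

Sample proportion p̂ = 31/47 = 0.65957.
Under H₀, SE = √(p₀(1−p₀)/n) = √(0.80·0.20/47) = √0.003404255 = 0.058346.
z = (0.65957 − 0.80)/0.058346 = -0.14043/0.058346 = -2.407.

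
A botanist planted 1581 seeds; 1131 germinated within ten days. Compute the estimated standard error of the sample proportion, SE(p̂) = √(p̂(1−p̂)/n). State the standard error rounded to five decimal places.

SE = 0.01135

Sample proportion p̂ = 1131/1581 = 0.71537.
p̂(1−p̂) = 0.71537·0.28463 = 0.203616.
SE = √(0.203616/1581) = 0.01135.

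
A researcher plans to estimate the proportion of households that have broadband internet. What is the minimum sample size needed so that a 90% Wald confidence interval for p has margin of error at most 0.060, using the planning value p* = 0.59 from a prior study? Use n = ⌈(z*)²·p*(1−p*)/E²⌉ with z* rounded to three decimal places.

n = 182

z* = 1.645 at the 90% level.
p*(1−p*) = 0.59·0.41 = 0.2419.
(z*)²·p*(1−p*)/E² = 2.706025·0.2419/0.003600 = 181.830.
⌈181.830⌉ = 182.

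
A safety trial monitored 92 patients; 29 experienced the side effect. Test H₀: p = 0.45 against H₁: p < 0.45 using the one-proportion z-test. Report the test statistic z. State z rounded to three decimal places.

With x = 29 successes in n = 92, p̂ = 0.31522.
Null standard error: √(0.45·0.55/92) = √0.002690217 = 0.051867.
z = (0.31522 − 0.45)/0.051867 = -0.13478/0.051867 = -2.599.

z = -2.599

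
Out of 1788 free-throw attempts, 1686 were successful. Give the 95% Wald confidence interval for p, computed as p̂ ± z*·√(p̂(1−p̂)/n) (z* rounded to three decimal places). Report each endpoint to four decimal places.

p̂ = 1686/1788 = 0.94295.
SE = √(p̂(1−p̂)/n) = √(0.053793/1788) = 0.005485.
For 95% confidence, z* = 1.960.
Margin = 1.960·0.005485 = 0.01075.
So the interval runs from 0.9322 to 0.9537.

(0.9322, 0.9537)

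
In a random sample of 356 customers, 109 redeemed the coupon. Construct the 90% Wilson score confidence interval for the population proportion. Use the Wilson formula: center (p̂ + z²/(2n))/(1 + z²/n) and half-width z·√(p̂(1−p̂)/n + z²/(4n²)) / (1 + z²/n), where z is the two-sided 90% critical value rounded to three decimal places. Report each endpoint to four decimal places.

(0.2676, 0.3477)

p̂ = 109/356 = 0.30618; z = 1.645, so z² = 2.706025.
Denominator 1 + z²/n = 1 + 2.706025/356 = 1.007601.
Adjusted center: (0.30618 + z²/(2n))/1.007601 = 0.30764.
Radicand: p̂(1−p̂)/n + z²/(4n²) = 0.000596724 + 0.000005338 = 0.000602062.
Half-width = z·√(radicand)/denom = 1.645·0.024537/1.007601 = 0.04006.
Interval: 0.30764 ± 0.04006 → (0.2676, 0.3477).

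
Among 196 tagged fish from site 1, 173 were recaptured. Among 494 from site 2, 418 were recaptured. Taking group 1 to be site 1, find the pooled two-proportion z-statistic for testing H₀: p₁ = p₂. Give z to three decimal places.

z = 1.233

Sample proportions: p̂₁ = 173/196 = 0.88265 and p̂₂ = 418/494 = 0.84615.
Pooled p̂ = (173+418)/(196+494) = 591/690 = 0.85652.
Pooled SE = √[0.1228922·0.00712633] ≈ 0.029593.
z = 0.03650/0.029593 = 1.233.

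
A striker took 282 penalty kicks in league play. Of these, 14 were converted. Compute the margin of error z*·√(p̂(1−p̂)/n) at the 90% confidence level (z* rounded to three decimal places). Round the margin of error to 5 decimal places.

ME = 0.02128

Sample proportion p̂ = 14/282 = 0.04965.
SE = √(p̂(1−p̂)/n) = √(0.047181/282) = 0.012935.
For 90% confidence, z* = 1.645.
ME = 1.645·0.012935 = 0.02128.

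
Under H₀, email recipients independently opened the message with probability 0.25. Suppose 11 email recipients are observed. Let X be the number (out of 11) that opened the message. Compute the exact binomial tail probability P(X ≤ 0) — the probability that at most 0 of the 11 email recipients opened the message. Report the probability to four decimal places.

X is binomial with n = 11 and p = 0.25.
P(X ≤ 0) = C(11,0)·0.25^0·0.75^11.
= 0.042235 = 0.0422.

P = 0.0422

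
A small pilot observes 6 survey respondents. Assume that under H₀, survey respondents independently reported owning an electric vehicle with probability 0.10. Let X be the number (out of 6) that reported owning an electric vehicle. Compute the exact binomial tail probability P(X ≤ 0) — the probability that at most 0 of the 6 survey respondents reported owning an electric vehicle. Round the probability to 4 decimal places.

X ~ Binomial(n=6, p=0.10).
P(X ≤ 0) = C(6,0)·0.10^0·0.90^6.
= 0.531441 = 0.5314.

P = 0.5314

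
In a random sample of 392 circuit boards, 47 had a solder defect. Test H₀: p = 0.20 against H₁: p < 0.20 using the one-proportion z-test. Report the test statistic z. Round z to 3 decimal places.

p̂ = 47/392 = 0.11990.
SE₀ = √(0.20·0.80/392) = 0.020203.
z = (0.11990 − 0.20)/0.020203 = -0.08010/0.020203 = -3.965.

z = -3.965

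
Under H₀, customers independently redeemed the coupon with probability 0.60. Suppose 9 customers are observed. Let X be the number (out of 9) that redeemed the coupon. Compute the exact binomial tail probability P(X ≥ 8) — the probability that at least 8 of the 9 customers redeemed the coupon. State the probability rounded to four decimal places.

P = 0.0705

X ~ Binomial(n=9, p=0.60).
P(X ≥ 8) = C(9,8)·0.60^8·0.40^1 + C(9,9)·0.60^9·0.40^0.
= 0.060466 + 0.010078 = 0.0705.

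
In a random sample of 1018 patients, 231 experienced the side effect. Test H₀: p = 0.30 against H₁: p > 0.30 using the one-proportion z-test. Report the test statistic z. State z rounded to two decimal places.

Sample proportion p̂ = 231/1018 = 0.22692.
Null standard error: √(0.30·0.70/1018) = √0.000206287 = 0.014363.
Test statistic: z = -0.07308/0.014363 = -5.09.

z = -5.09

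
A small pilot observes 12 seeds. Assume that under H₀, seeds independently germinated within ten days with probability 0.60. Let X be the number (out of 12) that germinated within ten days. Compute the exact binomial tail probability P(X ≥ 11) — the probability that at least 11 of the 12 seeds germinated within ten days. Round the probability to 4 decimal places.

X is binomial with n = 12 and p = 0.60.
P(X ≥ 11) = C(12,11)·0.60^11·0.40^1 + C(12,12)·0.60^12·0.40^0.
= 0.017414 + 0.002177 = 0.0196.

P = 0.0196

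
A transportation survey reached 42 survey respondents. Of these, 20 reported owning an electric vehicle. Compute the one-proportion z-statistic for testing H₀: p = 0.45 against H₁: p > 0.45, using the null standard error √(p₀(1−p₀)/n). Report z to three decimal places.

z = 0.341

The sample proportion is 20/42 = 0.47619.
Null standard error: √(0.45·0.55/42) = √0.005892857 = 0.076765.
Test statistic: z = 0.02619/0.076765 = 0.341.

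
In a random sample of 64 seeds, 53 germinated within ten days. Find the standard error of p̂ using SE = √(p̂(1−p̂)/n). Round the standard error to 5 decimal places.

With x = 53 successes in n = 64, p̂ = 0.82812.
p̂(1−p̂) = 0.82812·0.17188 = 0.142337.
Dividing by n and taking the root: √0.002224016 = 0.04716.

SE = 0.04716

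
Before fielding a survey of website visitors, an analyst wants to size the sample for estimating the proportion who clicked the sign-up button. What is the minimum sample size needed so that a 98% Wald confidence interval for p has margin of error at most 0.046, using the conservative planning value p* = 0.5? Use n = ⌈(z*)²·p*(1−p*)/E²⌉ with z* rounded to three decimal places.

z* = 2.326 at the 98% level.
p*(1−p*) = 0.2500.
(z*)²·p*(1−p*)/E² = 5.410276·0.2500/0.002116 = 639.210.
⌈639.210⌉ = 640.

n = 640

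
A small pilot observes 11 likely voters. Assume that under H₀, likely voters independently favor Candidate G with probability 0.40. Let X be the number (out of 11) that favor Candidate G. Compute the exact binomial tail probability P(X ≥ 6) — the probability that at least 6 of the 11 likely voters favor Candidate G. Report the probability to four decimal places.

P = 0.2465

X is binomial with n = 11 and p = 0.40.
P(X ≥ 6) = Σ_{j=6}^{11} C(11,j)·0.40^j·0.60^{11−j}.
= 0.147149 + 0.070071 + 0.023357 + 0.005190 + 0.000692 + 0.000042 = 0.2465.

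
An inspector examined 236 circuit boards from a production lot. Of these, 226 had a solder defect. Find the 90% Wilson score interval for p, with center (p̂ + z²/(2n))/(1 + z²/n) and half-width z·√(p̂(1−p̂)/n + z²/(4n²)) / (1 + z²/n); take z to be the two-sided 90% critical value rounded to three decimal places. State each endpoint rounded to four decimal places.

(0.9304, 0.9745)

Here p̂ = 226/236 = 0.95763 and z = 1.645 (z² = 2.706025).
Denominator 1 + z²/n = 1 + 2.706025/236 = 1.011466.
Center = (0.95763 + 0.005733)/1.011466 = 0.95244.
Radicand: p̂(1−p̂)/n + z²/(4n²) = 0.000171938 + 0.000012146 = 0.000184084.
Half-width = 1.645·√0.000184084/1.011466 = 0.02207.
CI: 0.95244 ± 0.02207 = (0.9304, 0.9745).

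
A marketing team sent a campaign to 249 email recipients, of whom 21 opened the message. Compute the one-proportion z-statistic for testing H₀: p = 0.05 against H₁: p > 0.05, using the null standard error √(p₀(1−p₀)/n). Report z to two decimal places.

The sample proportion is 21/249 = 0.08434.
Under H₀, SE = √(p₀(1−p₀)/n) = √(0.05·0.95/249) = √0.000190763 = 0.013812.
Test statistic: z = 0.03434/0.013812 = 2.49.

z = 2.49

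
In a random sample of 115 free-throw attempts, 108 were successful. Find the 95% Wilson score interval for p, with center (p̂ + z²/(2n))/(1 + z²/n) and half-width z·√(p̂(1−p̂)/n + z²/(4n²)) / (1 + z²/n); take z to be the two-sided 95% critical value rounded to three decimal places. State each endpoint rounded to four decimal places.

(0.8797, 0.9702)

Here p̂ = 108/115 = 0.93913 and z = 1.960 (z² = 3.841600).
1 + z²/n = 1.033405.
Center = (0.93913 + 0.016703)/1.033405 = 0.92494.
Radicand: p̂(1−p̂)/n + z²/(4n²) = 0.000497082 + 0.000072620 = 0.000569702.
Half-width = 1.960·√0.000569702/1.033405 = 0.04527.
So the interval runs from 0.8797 to 0.9702.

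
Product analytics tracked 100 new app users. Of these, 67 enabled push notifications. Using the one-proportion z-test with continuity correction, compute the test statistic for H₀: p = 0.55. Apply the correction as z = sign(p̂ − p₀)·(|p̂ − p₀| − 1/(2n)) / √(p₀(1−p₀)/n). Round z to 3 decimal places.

p̂ = 67/100 = 0.67000. p̂ − p₀ = 0.120000.
Continuity correction 1/(2n) = 1/200 = 0.005000.
Corrected numerator: |0.120000| − 0.005000 = 0.115000.
Null standard error: √(0.55·0.45/100) = √0.002475000 = 0.049749.
z = (+)0.115000/0.049749 = 2.312.

z = 2.312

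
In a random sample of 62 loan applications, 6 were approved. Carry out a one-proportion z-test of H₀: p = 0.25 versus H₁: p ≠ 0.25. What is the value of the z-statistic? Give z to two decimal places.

z = -2.79

Sample proportion p̂ = 6/62 = 0.09677.
Null standard error: √(0.25·0.75/62) = √0.003024194 = 0.054993.
z = (p̂ − p₀)/SE = (0.09677 − 0.25)/0.054993 = -2.79.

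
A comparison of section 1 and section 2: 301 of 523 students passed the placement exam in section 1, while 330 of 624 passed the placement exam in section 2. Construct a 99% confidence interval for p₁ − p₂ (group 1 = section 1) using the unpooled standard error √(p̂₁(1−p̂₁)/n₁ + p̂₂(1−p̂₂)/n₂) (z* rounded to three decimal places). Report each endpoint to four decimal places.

(-0.0291, 0.1225)

p̂₁ = 301/523 = 0.57553, p̂₂ = 330/624 = 0.52885; p̂₁ − p̂₂ = 0.04668.
SE = √(0.000467105 + 0.000399308) = √0.000866413 = 0.029435.
z* = 2.576 at the 99% level. Margin of error = 0.07582.
Interval: 0.04668 ± 0.07582 → (-0.0291, 0.1225).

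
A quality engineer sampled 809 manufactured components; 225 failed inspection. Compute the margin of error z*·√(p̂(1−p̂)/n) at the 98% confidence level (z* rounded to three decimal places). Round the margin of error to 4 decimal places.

ME = 0.0366

With x = 225 successes in n = 809, p̂ = 0.27812.
SE(p̂) = √(0.27812·0.72188/809) = 0.015753.
For 98% confidence, z* = 2.326.
So ME = 0.0366.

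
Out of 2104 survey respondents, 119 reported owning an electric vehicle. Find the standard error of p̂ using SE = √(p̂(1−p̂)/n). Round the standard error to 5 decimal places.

SE = 0.00504

With x = 119 successes in n = 2104, p̂ = 0.05656.
p̂(1−p̂) = 0.05656·0.94344 = 0.053361.
SE = √(0.053361/2104) = √0.000025362 = 0.00504.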